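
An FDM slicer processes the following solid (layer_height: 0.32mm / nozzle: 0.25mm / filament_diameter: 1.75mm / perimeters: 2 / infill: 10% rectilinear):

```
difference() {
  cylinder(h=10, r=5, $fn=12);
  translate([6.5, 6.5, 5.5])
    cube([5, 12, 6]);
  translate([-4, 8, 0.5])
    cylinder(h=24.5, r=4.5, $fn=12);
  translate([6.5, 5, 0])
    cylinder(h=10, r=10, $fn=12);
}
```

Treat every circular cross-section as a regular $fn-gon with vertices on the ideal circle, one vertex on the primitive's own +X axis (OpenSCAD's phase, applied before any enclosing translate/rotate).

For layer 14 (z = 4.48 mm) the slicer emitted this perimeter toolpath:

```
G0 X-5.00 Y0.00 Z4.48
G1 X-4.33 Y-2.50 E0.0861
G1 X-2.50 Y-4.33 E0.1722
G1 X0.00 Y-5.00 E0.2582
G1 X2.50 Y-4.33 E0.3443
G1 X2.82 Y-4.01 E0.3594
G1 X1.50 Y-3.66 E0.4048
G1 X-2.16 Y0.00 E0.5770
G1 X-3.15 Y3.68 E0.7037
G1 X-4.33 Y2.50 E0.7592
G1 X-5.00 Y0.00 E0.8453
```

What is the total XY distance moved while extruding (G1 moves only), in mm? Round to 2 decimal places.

25.41 mm

Sum the Euclidean lengths of each G1 segment: total = 25.41 mm.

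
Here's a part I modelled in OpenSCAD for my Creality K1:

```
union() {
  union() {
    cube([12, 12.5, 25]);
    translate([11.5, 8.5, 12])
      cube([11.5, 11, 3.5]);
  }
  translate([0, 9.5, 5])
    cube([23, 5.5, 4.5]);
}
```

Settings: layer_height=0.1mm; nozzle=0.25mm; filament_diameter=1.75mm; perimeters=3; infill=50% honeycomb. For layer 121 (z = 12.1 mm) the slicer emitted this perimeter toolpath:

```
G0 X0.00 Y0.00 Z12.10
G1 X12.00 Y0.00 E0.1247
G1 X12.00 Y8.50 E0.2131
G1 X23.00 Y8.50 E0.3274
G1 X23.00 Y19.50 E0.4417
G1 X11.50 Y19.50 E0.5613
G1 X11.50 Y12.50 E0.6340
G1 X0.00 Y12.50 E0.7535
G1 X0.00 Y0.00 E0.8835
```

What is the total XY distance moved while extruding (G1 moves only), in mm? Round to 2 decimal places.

85.00 mm

Sum the Euclidean lengths of each G1 segment: total = 85.00 mm.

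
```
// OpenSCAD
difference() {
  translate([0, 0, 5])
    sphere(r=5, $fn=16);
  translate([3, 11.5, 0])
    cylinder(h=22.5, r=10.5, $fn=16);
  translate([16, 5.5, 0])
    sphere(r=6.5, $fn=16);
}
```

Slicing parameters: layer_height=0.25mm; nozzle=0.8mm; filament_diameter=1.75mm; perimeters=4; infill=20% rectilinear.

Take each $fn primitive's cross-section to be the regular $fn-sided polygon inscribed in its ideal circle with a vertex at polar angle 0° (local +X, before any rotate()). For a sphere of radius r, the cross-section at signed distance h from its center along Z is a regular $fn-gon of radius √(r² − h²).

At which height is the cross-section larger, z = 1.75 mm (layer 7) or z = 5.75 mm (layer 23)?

Layer 7 (z = 1.75): the r=5 sphere slices to a regular 16-gon of circumradius 3.800 (√(r²−h²) with h=3.25 from center) (area = (16/2)·3.800²·sin(360°/16) = 44.20 mm²); the r=10.5 cylinder at (3, 11.5) gives a regular 16-gon of circumradius 10.5 (constant along its height) (area = (16/2)·10.500²·sin(360°/16) = 337.53 mm²); the r=6.5 sphere at (16, 5.5) contributes a regular 16-gon of circumradius √(6.5²−1.75²) = 6.260 (area = (16/2)·6.260²·sin(360°/16) = 119.97 mm²); Subtracting the remaining from the first: starting from the r=5 sphere (44.20 mm²), the r=10.5 cylinder at (3, 11.5) partially overlaps it — only the 9.91 mm² overlap (of its 337.53 mm²) is removed, clipping the outline; the r=6.5 sphere at (16, 5.5) misses the remaining region (no effect) — area = 34.29 mm². So its area = 34.29 mm². Layer 23 (z = 5.75): the sphere: section is a regular 16-gon, circumradius = √(r²−h²) = √(5²−0.75²) = 4.943 (area = (16/2)·4.943²·sin(360°/16) = 74.81 mm²); the cylinder at (3, 11.5): section is a regular 16-gon, circumradius r=10.5 (area = (16/2)·10.500²·sin(360°/16) = 337.53 mm²); the r=6.5 sphere at (16, 5.5) slices to a regular 16-gon of circumradius 3.031 (√(r²−h²) with h=5.75 from center) (area = (16/2)·3.031²·sin(360°/16) = 28.13 mm²); After the difference (first − rest): starting from the r=5 sphere (74.81 mm²), the r=10.5 cylinder at (3, 11.5) partially overlaps it — only the 19.90 mm² overlap (of its 337.53 mm²) is removed, clipping the outline; the r=6.5 sphere at (16, 5.5) misses the remaining region (no effect) — area = 54.92 mm². So its area = 54.92 mm². Layer 23 is larger (54.92 vs 34.29 mm²).

layer 23 (z = 5.75 mm)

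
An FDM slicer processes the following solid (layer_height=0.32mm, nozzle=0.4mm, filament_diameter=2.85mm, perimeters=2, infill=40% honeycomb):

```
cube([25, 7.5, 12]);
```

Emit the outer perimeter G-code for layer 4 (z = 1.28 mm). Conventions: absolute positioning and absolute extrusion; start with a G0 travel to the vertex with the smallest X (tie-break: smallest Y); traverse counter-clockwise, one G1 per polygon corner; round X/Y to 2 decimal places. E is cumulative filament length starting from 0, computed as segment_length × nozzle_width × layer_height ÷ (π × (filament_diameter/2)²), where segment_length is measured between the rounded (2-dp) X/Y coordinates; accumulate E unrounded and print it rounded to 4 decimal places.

G0 X0.00 Y0.00 Z1.28
G1 X25.00 Y0.00 E0.5016
G1 X25.00 Y7.50 E0.6521
G1 X0.00 Y7.50 E1.1537
G1 X0.00 Y0.00 E1.3042

At z = 1.28 mm: the cube (footprint 25×7.5) is included at this height. The outline is a single polygon with 4 vertices. Extrusion per mm of travel: 0.4 × 0.32 / (π × 1.425²) = 0.020065. Accumulating E over each segment gives final E = 1.3042.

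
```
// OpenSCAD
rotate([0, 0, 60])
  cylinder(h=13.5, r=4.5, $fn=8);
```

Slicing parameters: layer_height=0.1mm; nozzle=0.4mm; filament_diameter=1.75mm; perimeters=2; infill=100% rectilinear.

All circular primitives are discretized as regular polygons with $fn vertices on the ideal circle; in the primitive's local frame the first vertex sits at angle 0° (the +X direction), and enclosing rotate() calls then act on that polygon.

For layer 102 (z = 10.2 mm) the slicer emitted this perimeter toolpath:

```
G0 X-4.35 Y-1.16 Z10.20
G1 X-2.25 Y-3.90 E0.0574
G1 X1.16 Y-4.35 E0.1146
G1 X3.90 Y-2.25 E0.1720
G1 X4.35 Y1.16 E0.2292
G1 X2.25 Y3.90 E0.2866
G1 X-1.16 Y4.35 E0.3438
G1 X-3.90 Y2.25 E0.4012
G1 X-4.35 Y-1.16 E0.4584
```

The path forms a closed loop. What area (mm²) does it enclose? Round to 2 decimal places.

Apply the shoelace formula to the sequence of (X, Y) vertices; enclosed area = 57.33 mm².

57.33 mm²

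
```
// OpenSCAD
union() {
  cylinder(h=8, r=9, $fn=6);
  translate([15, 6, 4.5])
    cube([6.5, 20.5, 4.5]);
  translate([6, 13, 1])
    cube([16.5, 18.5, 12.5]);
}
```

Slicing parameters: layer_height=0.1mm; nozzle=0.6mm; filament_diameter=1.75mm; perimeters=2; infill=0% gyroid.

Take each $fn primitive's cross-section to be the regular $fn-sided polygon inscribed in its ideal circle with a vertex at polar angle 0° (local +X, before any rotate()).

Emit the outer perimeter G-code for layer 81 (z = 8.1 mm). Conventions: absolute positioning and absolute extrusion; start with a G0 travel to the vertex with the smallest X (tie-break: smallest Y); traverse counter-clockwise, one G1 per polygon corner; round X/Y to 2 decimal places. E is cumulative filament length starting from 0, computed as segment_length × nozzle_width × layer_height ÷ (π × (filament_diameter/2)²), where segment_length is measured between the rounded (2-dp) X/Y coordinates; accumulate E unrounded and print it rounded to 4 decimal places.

G0 X6.00 Y13.00 Z8.10
G1 X15.00 Y13.00 E0.2245
G1 X15.00 Y6.00 E0.3991
G1 X21.50 Y6.00 E0.5613
G1 X21.50 Y13.00 E0.7359
G1 X22.50 Y13.00 E0.7608
G1 X22.50 Y31.50 E1.2223
G1 X6.00 Y31.50 E1.6339
G1 X6.00 Y13.00 E2.0954

At z = 8.1 mm: the cylinder is absent (z outside [0, 8]); the cube at (15, 6) (footprint 6.5×20.5) is included at this height; the cube at (6, 13) is present — its section is the full 16.5×18.5 rectangle; Merging all regions: the regions partially overlap (shared area 87.75 mm²), so overlapping operands fuse into one piece — 1 connected region. The outline is a single polygon with 8 vertices. Extrusion per mm of travel: 0.6 × 0.1 / (π × 0.875²) = 0.024945. Accumulating E over each segment gives final E = 2.0954.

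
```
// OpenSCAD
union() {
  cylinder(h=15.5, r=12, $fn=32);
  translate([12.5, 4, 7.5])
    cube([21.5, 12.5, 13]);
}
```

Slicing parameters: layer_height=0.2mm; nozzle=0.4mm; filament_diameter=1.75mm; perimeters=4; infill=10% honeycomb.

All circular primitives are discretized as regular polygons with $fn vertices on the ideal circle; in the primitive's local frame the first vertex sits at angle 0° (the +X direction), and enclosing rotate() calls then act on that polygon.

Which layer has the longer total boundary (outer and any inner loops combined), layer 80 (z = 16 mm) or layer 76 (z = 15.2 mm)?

Layer 80 (z = 16): the cylinder does not reach this height (z outside [0, 15.5]); the cube at (12.5, 4) (footprint 21.5×12.5) is included at this height (perimeter 68.00 mm); Taking the union: only the 21.5×12.5 cube at (12.5, 4) is present, so the union is just that shape — boundary = 68.00 mm. So its perimeter = 68.00 mm. Layer 76 (z = 15.2): the r=12 cylinder gives a regular 32-gon of circumradius 12 (constant along its height) (perimeter = 2·32·12.000·sin(180°/32) = 75.28 mm); the 21.5×12.5 cube at (12.5, 4) contributes its full rectangle (perimeter 68.00 mm); Combining (union): the 2 present regions are separate (no shared area or edge), so areas and boundary lengths simply add and each stays a separate island — boundary = 143.28 mm. So its perimeter = 143.28 mm. Layer 76 is larger (143.28 vs 68.00 mm).

layer 76 (z = 15.2 mm)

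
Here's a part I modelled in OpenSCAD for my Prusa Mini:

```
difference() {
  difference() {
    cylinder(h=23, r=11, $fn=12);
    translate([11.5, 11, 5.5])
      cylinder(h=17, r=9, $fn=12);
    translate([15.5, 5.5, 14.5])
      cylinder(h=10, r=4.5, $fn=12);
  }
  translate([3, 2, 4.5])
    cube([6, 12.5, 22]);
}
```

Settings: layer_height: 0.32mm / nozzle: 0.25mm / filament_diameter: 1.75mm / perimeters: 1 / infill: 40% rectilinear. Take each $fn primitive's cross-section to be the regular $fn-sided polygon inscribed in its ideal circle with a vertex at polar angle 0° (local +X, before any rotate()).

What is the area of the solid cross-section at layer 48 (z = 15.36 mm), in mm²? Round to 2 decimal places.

At z = 15.36 mm: the r=11 cylinder gives a regular 12-gon of circumradius 11 (constant along its height) (area = (12/2)·11.000²·sin(360°/12) = 363.00 mm²); the r=9 cylinder at (11.5, 11) contributes a regular 12-gon of circumradius 9 (area = (12/2)·9.000²·sin(360°/12) = 243.00 mm²); the r=4.5 cylinder at (15.5, 5.5) gives a regular 12-gon of circumradius 4.5 (constant along its height) (area = (12/2)·4.500²·sin(360°/12) = 60.75 mm²); After the difference (first − rest): starting from the r=11 cylinder (363.00 mm²), the r=9 cylinder at (11.5, 11) partially overlaps it — only the 27.59 mm² overlap (of its 243.00 mm²) is removed, clipping the outline; the r=4.5 cylinder at (15.5, 5.5) misses the remaining region (no effect) — area = 335.41 mm²; the 6×12.5 cube at (3, 2) contributes its full rectangle (area 75.00 mm²); After the difference (first − rest): starting from the result so far (335.41 mm²), the 6×12.5 cube at (3, 2) partially overlaps it — only the 15.38 mm² overlap (of its 75.00 mm²) is removed, clipping the outline — area = 320.03 mm². Overall, the cross-section is a single solid region. Net area = 320.03 mm².

320.03 mm²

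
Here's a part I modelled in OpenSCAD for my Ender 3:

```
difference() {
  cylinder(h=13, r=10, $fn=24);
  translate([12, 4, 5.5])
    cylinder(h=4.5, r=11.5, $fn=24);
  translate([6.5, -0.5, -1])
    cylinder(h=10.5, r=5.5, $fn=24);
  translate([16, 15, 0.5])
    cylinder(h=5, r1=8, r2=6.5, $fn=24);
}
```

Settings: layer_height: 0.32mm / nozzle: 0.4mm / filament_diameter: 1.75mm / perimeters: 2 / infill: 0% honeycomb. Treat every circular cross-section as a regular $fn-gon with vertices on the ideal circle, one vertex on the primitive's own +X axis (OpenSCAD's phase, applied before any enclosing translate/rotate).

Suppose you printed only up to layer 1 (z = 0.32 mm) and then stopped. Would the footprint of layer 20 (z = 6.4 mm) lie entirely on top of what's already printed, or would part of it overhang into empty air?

entirely on top

Compare the two slices. At z = 0.32: the r=10 cylinder gives a regular 24-gon of circumradius 10 (constant along its height) (area = (24/2)·10.000²·sin(360°/24) = 310.58 mm²); the cylinder at (12, 4) is not intersected at this z (z outside [5.5, 10]); the r=5.5 cylinder at (6.5, -0.5) contributes a regular 24-gon of circumradius 5.5 (area = (24/2)·5.500²·sin(360°/24) = 93.95 mm²); the cone at (16, 15) is not intersected at this z (z outside [0.5, 5.5]); After the difference (first − rest): starting from the r=10 cylinder (310.58 mm²), the r=5.5 cylinder at (6.5, -0.5) partially overlaps it — only the 78.23 mm² overlap (of its 93.95 mm²) is removed, clipping the outline — area = 232.36 mm². At z = 6.4: the r=10 cylinder gives a regular 24-gon of circumradius 10 (constant along its height) (area = (24/2)·10.000²·sin(360°/24) = 310.58 mm²); the r=11.5 cylinder at (12, 4) contributes a regular 24-gon of circumradius 11.5 (area = (24/2)·11.500²·sin(360°/24) = 410.75 mm²); the r=5.5 cylinder at (6.5, -0.5) contributes a regular 24-gon of circumradius 5.5 (area = (24/2)·5.500²·sin(360°/24) = 93.95 mm²); the cone at (16, 15) does not reach this height (z outside [0.5, 5.5]); After the difference (first − rest): starting from the r=10 cylinder (310.58 mm²), the r=11.5 cylinder at (12, 4) partially overlaps it — only the 104.78 mm² overlap (of its 410.75 mm²) is removed, clipping the outline; the r=5.5 cylinder at (6.5, -0.5) partially overlaps it — only the 6.76 mm² overlap (of its 93.95 mm²) is removed, clipping the outline — area = 199.05 mm². Checking containment: the cross-section at z = 6.4 is a subset of the cross-section at z = 0.32.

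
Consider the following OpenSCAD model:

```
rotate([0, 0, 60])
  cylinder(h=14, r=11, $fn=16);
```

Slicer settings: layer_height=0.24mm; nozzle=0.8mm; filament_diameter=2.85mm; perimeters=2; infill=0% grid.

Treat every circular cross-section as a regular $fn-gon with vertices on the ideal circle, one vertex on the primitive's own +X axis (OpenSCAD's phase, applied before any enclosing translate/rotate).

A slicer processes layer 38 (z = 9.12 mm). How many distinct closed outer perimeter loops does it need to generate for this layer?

1

At z = 9.12 mm: the cylinder: section is a regular 16-gon, circumradius r=11; (rotated 60° about Z; rotation is an isometry so areas/perimeters/island counts are preserved). The result has 1 disconnected region.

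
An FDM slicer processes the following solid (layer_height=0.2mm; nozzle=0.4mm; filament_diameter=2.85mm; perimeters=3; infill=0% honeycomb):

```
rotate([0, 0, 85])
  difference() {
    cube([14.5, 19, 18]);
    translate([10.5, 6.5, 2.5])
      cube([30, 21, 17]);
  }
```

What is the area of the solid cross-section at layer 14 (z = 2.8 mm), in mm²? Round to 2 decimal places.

At z = 2.8 mm: the cube (footprint 14.5×19) is included at this height (area 275.50 mm²); the 30×21 cube at (10.5, 6.5) contributes its full rectangle (area 630.00 mm²); Taking the first minus the rest: starting from the 14.5×19 cube (275.50 mm²), the 30×21 cube at (10.5, 6.5) partially overlaps it — only the 50.00 mm² overlap (of its 630.00 mm²) is removed, clipping the outline — area = 225.50 mm²; (whole slice rotated 85° about Z — lengths, areas and connectivity unchanged). Overall, the cross-section is a single solid region. Net area = 225.50 mm².

225.50 mm²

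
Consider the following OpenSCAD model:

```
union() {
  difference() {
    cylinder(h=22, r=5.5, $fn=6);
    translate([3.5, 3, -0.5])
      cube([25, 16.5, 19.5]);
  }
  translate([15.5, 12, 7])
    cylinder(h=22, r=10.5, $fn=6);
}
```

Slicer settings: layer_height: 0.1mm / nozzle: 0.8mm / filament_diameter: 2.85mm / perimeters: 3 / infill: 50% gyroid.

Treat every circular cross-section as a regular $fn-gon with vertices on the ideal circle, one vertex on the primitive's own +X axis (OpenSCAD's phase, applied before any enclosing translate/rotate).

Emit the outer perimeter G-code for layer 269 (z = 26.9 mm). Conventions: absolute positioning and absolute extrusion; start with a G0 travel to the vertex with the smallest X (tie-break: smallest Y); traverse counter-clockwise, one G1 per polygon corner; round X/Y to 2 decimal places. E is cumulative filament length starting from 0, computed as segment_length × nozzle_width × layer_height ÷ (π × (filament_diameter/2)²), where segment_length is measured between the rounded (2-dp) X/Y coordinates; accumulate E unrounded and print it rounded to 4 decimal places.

At z = 26.9 mm: the cylinder is absent (z outside [0, 22]); the cube at (3.5, 3) is not intersected at this z (z outside [-0.5, 19]); Taking the first minus the rest: the first operand is absent here, so nothing remains; the r=10.5 cylinder at (15.5, 12) contributes a regular 6-gon of circumradius 10.5; Merging all regions: only the r=10.5 cylinder at (15.5, 12) is present, so the union is just that shape — 1 connected region. The outline is a single polygon with 6 vertices. Extrusion per mm of travel: 0.8 × 0.1 / (π × 1.425²) = 0.012540. Accumulating E over each segment gives final E = 0.7899.

G0 X5.00 Y12.00 Z26.90
G1 X10.25 Y2.91 E0.1316
G1 X20.75 Y2.91 E0.2633
G1 X26.00 Y12.00 E0.3950
G1 X20.75 Y21.09 E0.5266
G1 X10.25 Y21.09 E0.6583
G1 X5.00 Y12.00 E0.7899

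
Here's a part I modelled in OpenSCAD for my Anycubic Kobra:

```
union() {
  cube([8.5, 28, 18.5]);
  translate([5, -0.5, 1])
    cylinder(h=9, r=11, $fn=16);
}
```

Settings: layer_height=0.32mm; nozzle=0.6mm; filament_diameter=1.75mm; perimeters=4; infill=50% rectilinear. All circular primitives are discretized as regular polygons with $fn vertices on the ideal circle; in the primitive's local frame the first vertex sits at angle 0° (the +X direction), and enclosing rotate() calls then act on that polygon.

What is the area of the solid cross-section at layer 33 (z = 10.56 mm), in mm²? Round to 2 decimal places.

238.00 mm²

At z = 10.56 mm: the cube (footprint 8.5×28) is included at this height (area 238.00 mm²); the cylinder at (5, -0.5) is not intersected at this z (z outside [1, 10]); Combining (union): only the 8.5×28 cube is present, so the union is just that shape — area = 238.00 mm². Overall, the cross-section is a single solid region. Net area = 238.00 mm².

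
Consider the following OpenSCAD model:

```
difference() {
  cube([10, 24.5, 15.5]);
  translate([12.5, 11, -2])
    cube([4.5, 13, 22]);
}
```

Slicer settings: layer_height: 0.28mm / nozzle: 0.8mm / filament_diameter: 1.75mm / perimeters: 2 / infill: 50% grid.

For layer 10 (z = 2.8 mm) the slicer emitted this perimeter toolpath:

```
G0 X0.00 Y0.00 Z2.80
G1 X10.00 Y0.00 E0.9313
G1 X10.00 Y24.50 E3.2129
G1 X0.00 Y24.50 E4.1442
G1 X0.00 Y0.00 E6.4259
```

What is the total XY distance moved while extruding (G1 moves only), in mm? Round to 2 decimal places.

Sum the Euclidean lengths of each G1 segment: total = 69.00 mm.

69.00 mm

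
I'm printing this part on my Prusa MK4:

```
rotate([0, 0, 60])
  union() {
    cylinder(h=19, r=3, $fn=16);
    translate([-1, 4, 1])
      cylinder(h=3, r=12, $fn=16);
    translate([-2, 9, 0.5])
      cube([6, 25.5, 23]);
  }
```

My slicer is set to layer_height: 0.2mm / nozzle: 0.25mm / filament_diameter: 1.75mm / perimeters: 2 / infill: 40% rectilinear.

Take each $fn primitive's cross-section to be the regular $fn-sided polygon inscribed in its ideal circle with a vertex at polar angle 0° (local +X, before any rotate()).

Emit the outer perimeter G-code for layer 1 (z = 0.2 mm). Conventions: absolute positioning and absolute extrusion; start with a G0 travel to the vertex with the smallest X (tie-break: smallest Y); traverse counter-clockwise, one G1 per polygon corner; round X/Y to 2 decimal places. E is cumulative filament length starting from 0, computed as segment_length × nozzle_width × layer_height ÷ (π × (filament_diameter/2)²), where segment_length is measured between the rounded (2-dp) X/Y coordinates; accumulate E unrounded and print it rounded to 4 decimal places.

G0 X-2.97 Y0.39 Z0.20
G1 X-2.90 Y-0.78 E0.0244
G1 X-2.38 Y-1.83 E0.0487
G1 X-1.50 Y-2.60 E0.0730
G1 X-0.39 Y-2.97 E0.0974
G1 X0.78 Y-2.90 E0.1217
G1 X1.83 Y-2.38 E0.1461
G1 X2.60 Y-1.50 E0.1704
G1 X2.97 Y-0.39 E0.1947
G1 X2.90 Y0.78 E0.2191
G1 X2.38 Y1.83 E0.2434
G1 X1.50 Y2.60 E0.2677
G1 X0.39 Y2.97 E0.2921
G1 X-0.78 Y2.90 E0.3164
G1 X-1.83 Y2.38 E0.3408
G1 X-2.60 Y1.50 E0.3651
G1 X-2.97 Y0.39 E0.3894

At z = 0.2 mm: the r=3 cylinder contributes a regular 16-gon of circumradius 3; the cylinder at (-1, 4) is not intersected at this z (z outside [1, 4]); the cube at (-2, 9) is not intersected at this z (z outside [0.5, 23.5]); Taking the union: only the r=3 cylinder is present, so the union is just that shape — 1 connected region; (whole slice rotated 60° about Z — lengths, areas and connectivity unchanged). The outline is a single polygon with 16 vertices. Extrusion per mm of travel: 0.25 × 0.2 / (π × 0.875²) = 0.020788. Accumulating E over each segment gives final E = 0.3894.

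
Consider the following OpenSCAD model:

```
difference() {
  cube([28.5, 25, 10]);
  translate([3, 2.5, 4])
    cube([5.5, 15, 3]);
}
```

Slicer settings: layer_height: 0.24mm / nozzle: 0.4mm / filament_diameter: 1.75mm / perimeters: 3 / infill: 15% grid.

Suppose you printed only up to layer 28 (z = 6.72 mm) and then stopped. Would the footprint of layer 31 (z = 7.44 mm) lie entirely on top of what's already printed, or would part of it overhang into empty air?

Compare the two slices. At z = 6.72: the cube (footprint 28.5×25) is included at this height (area 712.50 mm²); the 5.5×15 cube at (3, 2.5) contributes its full rectangle (area 82.50 mm²); Subtracting the remaining from the first: starting from the 28.5×25 cube (712.50 mm²), the 5.5×15 cube at (3, 2.5) lies wholly inside it (removes its full 82.50 mm² and its 41.00 mm outline becomes a hole wall) — area = 630.00 mm². At z = 7.44: the cube (footprint 28.5×25) is included at this height (area 712.50 mm²); the cube at (3, 2.5) is absent (z outside [4, 7]); Taking the first minus the rest: none of the subtracted shapes is present at this height, so the 28.5×25 cube is unchanged — area = 712.50 mm². Checking containment: at z = 7.44 the cross-section extends beyond the z = 6.72 cross-section by about 82.50 mm².

part overhangs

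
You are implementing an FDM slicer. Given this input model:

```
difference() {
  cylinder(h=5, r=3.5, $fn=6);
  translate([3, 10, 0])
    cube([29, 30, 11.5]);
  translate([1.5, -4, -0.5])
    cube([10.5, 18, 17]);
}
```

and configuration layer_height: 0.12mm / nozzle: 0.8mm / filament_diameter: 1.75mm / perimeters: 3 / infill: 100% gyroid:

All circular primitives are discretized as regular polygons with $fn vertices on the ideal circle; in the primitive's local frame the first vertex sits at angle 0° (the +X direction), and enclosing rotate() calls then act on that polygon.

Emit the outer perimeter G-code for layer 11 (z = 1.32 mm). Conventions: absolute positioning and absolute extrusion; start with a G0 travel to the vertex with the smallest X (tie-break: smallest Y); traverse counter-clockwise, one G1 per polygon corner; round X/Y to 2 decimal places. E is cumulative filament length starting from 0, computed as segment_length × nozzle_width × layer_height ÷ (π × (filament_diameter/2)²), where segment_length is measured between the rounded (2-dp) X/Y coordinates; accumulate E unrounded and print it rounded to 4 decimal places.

G0 X-3.50 Y0.00 Z1.32
G1 X-1.75 Y-3.03 E0.1397
G1 X1.50 Y-3.03 E0.2694
G1 X1.50 Y3.03 E0.5112
G1 X-1.75 Y3.03 E0.6410
G1 X-3.50 Y0.00 E0.7806

At z = 1.32 mm: the r=3.5 cylinder gives a regular 6-gon of circumradius 3.5 (constant along its height); the 29×30 cube at (3, 10) contributes its full rectangle; the cube at (1.5, -4) is present — its section is the full 10.5×18 rectangle; Subtracting the remaining from the first: starting from the r=3.5 cylinder, the 29×30 cube at (3, 10) misses the remaining region (no effect); the 10.5×18 cube at (1.5, -4) partially overlaps it — only the 6.82 mm² overlap (of its 189.00 mm²) is removed, clipping the outline — 1 connected region. The outline is a single polygon with 5 vertices. Extrusion per mm of travel: 0.8 × 0.12 / (π × 0.875²) = 0.039912. Accumulating E over each segment gives final E = 0.7806.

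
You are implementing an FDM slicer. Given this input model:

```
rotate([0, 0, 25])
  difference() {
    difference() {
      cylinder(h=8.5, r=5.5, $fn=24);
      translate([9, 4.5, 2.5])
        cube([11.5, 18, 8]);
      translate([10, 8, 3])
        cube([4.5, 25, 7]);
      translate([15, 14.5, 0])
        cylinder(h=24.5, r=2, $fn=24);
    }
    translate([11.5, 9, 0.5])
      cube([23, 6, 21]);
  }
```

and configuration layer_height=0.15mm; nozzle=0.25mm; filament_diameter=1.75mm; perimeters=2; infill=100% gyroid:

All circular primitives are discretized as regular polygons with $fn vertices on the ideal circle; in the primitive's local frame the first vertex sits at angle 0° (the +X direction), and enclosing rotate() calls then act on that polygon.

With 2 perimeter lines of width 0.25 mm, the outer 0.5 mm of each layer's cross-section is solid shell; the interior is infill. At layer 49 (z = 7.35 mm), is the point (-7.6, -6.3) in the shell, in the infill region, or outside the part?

outside

At z = 7.35 mm: the r=5.5 cylinder gives a regular 24-gon of circumradius 5.5 (constant along its height); the cube at (9, 4.5) (footprint 11.5×18) is included at this height; the 4.5×25 cube at (10, 8) contributes its full rectangle; the r=2 cylinder at (15, 14.5) gives a regular 24-gon of circumradius 2 (constant along its height); Subtracting the remaining from the first: starting from the r=5.5 cylinder, the 11.5×18 cube at (9, 4.5) misses the remaining region (no effect); the 4.5×25 cube at (10, 8) misses the remaining region (no effect); the r=2 cylinder at (15, 14.5) misses the remaining region (no effect) — 1 connected region; the 23×6 cube at (11.5, 9) contributes its full rectangle; Taking the first minus the rest: starting from the result so far, the 23×6 cube at (11.5, 9) misses the remaining region (no effect) — 1 connected region; (rotated 25° about Z; rotation is an isometry so areas/perimeters/island counts are preserved). Overall, the cross-section is a single solid region. Undo the 25° rotation: the query point maps to (-9.550, -2.498) in the un-rotated model frame. The nearest boundary edge runs (-4.76, -2.75)→(-5.31, -1.42); distance from the point to it = 4.37 mm. The point is not inside any of the regions above, so it lies outside the cross-section (4.37 mm from the nearest boundary).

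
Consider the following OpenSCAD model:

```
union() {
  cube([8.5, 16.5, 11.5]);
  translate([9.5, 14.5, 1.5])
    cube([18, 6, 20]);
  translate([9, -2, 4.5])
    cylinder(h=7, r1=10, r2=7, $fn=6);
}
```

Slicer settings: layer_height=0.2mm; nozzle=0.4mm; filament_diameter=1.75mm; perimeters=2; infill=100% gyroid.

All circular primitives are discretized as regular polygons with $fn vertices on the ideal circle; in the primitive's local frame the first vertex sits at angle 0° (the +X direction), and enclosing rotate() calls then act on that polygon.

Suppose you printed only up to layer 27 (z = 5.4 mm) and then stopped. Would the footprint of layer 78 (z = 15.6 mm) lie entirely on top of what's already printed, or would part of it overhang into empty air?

Compare the two slices. At z = 5.4: the cube (footprint 8.5×16.5) is included at this height (area 140.25 mm²); the cube at (9.5, 14.5) (footprint 18×6) is included at this height (area 108.00 mm²); the cone at (9, -2): at t=0.129 of its height the radius interpolates to r₁+(r₂−r₁)t = 9.614, giving a regular 6-gon of that circumradius (area = (6/2)·9.614²·sin(360°/6) = 240.15 mm²); Merging all regions: the regions partially overlap — summed areas 488.40 mm² minus the doubly-counted overlap 38.80 mm² gives 449.60 mm² — area = 449.60 mm². At z = 15.6: the cube is not intersected at this z (z outside [0, 11.5]); the cube at (9.5, 14.5) is present — its section is the full 18×6 rectangle (area 108.00 mm²); the cone at (9, -2) is not intersected at this z (z outside [4.5, 11.5]); Combining (union): only the 18×6 cube at (9.5, 14.5) is present, so the union is just that shape — area = 108.00 mm². Checking containment: the cross-section at z = 15.6 is a subset of the cross-section at z = 5.4.

entirely on top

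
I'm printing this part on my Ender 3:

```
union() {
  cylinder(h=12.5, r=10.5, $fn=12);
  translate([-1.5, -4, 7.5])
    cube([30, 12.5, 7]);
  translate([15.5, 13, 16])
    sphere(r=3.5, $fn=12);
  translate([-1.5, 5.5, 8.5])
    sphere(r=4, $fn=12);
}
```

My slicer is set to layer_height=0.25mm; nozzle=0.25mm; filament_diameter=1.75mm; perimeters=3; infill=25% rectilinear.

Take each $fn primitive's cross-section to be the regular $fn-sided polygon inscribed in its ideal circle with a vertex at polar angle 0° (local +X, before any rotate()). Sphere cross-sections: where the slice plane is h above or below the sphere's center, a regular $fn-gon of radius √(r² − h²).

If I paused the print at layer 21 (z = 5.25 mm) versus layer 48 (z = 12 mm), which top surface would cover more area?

Layer 21 (z = 5.25): the r=10.5 cylinder gives a regular 12-gon of circumradius 10.5 (constant along its height) (area = (12/2)·10.500²·sin(360°/12) = 330.75 mm²); the cube at (-1.5, -4) is absent (z outside [7.5, 14.5]); the sphere at (15.5, 13) is not intersected at this z (|z−center|=10.750 > r=3.5); the sphere at (-1.5, 5.5): section is a regular 12-gon, circumradius = √(r²−h²) = √(4²−3.25²) = 2.332 (area = (12/2)·2.332²·sin(360°/12) = 16.31 mm²); Taking the union: the r=4 sphere at (-1.5, 5.5) lies entirely inside the r=10.5 cylinder, so the union is just the r=10.5 cylinder — area = 330.75 mm². So its area = 330.75 mm². Layer 48 (z = 12): the r=10.5 cylinder contributes a regular 12-gon of circumradius 10.5 (area = (12/2)·10.500²·sin(360°/12) = 330.75 mm²); the 30×12.5 cube at (-1.5, -4) contributes its full rectangle (area 375.00 mm²); the sphere at (15.5, 13) does not reach this height (|z−center|=4.000 > r=3.5); the r=4 sphere at (-1.5, 5.5) contributes a regular 12-gon of circumradius √(4²−3.5²) = 1.936 (area = (12/2)·1.936²·sin(360°/12) = 11.25 mm²); Taking the union: the regions partially overlap — summed areas 717.00 mm² minus the doubly-counted overlap 145.56 mm² gives 571.44 mm² — area = 571.44 mm². So its area = 571.44 mm². Layer 48 is larger (571.44 vs 330.75 mm²).

layer 48 (z = 12 mm)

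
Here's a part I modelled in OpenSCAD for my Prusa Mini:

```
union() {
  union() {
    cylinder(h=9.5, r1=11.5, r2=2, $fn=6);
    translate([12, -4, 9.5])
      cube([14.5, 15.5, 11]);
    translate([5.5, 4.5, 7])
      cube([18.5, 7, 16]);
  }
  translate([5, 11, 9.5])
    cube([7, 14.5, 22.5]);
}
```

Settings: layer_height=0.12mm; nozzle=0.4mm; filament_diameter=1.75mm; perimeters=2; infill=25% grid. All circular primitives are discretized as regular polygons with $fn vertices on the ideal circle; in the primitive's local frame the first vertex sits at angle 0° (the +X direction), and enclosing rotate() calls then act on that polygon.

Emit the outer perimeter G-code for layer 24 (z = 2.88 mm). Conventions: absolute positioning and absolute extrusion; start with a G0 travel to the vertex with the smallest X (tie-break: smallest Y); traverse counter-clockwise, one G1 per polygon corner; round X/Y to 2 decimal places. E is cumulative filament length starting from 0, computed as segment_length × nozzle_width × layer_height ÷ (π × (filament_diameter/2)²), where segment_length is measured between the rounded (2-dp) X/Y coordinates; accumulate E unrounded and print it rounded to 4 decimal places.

At z = 2.88 mm: the cone (r1=11.5→r2=2) has section circumradius 8.620 here — a regular 6-gon; the cube at (12, -4) is not intersected at this z (z outside [9.5, 20.5]); the cube at (5.5, 4.5) is not intersected at this z (z outside [7, 23]); Taking the union: only the cone is present, so the union is just that shape — 1 connected region; the cube at (5, 11) is not intersected at this z (z outside [9.5, 32]); Combining (union): only that combined region is present, so the union is just that shape — 1 connected region. The outline is a single polygon with 6 vertices. Extrusion per mm of travel: 0.4 × 0.12 / (π × 0.875²) = 0.019956. Accumulating E over each segment gives final E = 1.0325.

G0 X-8.62 Y0.00 Z2.88
G1 X-4.31 Y-7.47 E0.1721
G1 X4.31 Y-7.47 E0.3441
G1 X8.62 Y0.00 E0.5162
G1 X4.31 Y7.47 E0.6883
G1 X-4.31 Y7.47 E0.8604
G1 X-8.62 Y0.00 E1.0325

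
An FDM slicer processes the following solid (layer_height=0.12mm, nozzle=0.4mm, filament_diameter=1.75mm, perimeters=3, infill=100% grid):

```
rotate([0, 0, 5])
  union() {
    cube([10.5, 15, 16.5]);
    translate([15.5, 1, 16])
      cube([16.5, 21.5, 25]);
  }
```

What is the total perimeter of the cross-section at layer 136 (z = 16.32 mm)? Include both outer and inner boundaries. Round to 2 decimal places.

127.00 mm

At z = 16.32 mm: the cube is present — its section is the full 10.5×15 rectangle (perimeter 51.00 mm); the 16.5×21.5 cube at (15.5, 1) contributes its full rectangle (perimeter 76.00 mm); Merging all regions: the 2 present regions are separate (no shared area or edge), so areas and boundary lengths simply add and each stays a separate island — boundary = 127.00 mm; (rotated 5° about Z; rotation is an isometry so areas/perimeters/island counts are preserved). Overall, the cross-section has 2 separate islands. Total boundary length (outer) = 127.00 mm.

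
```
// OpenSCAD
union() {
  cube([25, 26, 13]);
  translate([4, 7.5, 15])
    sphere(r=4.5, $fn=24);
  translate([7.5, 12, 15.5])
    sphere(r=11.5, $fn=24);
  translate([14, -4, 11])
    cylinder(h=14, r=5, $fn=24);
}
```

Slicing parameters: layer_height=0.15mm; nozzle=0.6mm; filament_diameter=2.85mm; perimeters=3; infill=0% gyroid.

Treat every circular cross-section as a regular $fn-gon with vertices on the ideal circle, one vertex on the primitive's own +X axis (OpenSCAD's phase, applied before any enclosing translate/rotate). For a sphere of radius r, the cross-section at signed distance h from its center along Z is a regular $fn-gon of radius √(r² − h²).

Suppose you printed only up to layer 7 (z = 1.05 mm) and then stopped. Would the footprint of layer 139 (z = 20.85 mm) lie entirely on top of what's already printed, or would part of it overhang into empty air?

Compare the two slices. At z = 1.05: the cube is present — its section is the full 25×26 rectangle (area 650.00 mm²); the sphere at (4, 7.5) is not intersected at this z (|z−center|=13.950 > r=4.5); the sphere at (7.5, 12) is not intersected at this z (|z−center|=14.450 > r=11.5); the cylinder at (14, -4) is not intersected at this z (z outside [11, 25]); Combining (union): only the 25×26 cube is present, so the union is just that shape — area = 650.00 mm². At z = 20.85: the cube is not intersected at this z (z outside [0, 13]); the sphere at (4, 7.5) is absent (|z−center|=5.850 > r=4.5); the r=11.5 sphere at (7.5, 12) contributes a regular 24-gon of circumradius √(11.5²−5.35²) = 10.180 (area = (24/2)·10.180²·sin(360°/24) = 321.85 mm²); the r=5 cylinder at (14, -4) contributes a regular 24-gon of circumradius 5 (area = (24/2)·5.000²·sin(360°/24) = 77.65 mm²); Combining (union): the 2 present regions are separate (no shared area or edge), so areas and boundary lengths simply add and each stays a separate island — area = 399.49 mm². Checking containment: at z = 20.85 the cross-section extends beyond the z = 1.05 cross-section by about 98.16 mm².

part overhangs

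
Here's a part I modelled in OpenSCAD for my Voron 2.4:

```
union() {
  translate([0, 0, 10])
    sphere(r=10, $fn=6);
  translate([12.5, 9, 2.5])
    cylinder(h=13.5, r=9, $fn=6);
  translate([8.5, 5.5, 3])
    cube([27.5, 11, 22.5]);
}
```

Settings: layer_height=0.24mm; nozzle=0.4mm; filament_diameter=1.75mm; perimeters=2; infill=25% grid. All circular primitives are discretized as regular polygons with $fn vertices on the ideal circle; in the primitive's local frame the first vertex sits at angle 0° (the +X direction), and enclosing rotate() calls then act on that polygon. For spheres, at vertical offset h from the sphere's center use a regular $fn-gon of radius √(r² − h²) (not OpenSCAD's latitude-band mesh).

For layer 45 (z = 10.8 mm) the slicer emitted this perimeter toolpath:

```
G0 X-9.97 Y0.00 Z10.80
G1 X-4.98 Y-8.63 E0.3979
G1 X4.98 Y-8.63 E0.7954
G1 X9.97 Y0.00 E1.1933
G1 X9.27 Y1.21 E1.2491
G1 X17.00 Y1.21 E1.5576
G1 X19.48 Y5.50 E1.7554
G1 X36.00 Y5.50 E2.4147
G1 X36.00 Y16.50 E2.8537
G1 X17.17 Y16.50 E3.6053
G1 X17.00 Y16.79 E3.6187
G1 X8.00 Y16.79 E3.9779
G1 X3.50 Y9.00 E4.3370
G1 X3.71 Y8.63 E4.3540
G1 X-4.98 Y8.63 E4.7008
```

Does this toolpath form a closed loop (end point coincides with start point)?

Start point (G0): (-9.97, 0.00). End point (last G1): the path does not return to the start — open.

no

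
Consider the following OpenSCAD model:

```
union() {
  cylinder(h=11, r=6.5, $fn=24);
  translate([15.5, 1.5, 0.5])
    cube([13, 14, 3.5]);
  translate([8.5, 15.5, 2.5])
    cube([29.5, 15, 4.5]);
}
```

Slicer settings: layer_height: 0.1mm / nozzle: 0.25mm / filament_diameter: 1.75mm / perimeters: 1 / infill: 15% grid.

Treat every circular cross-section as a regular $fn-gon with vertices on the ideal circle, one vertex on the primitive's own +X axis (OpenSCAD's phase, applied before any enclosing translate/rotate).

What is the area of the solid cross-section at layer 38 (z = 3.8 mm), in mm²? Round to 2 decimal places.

755.72 mm²

At z = 3.8 mm: the cylinder: section is a regular 24-gon, circumradius r=6.5 (area = (24/2)·6.500²·sin(360°/24) = 131.22 mm²); the 13×14 cube at (15.5, 1.5) contributes its full rectangle (area 182.00 mm²); the cube at (8.5, 15.5) is present — its section is the full 29.5×15 rectangle (area 442.50 mm²); Taking the union: the 3 present regions share edge segments without overlapping in area, so areas simply add but the touching pieces fuse into one outline (the shared edge portions become interior and drop out of the boundary) — area = 755.72 mm². Overall, the cross-section has 2 separate islands. Net area = 755.72 mm².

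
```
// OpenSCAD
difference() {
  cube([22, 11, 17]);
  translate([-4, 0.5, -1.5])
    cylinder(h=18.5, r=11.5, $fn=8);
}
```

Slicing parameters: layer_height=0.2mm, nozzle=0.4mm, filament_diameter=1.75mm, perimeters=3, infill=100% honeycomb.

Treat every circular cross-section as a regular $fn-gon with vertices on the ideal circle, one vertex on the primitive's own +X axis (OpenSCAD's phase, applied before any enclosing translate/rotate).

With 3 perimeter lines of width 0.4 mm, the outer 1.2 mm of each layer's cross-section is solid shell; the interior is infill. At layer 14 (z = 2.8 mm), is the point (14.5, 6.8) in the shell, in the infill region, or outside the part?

At z = 2.8 mm: the 22×11 cube contributes its full rectangle; the r=11.5 cylinder at (-4, 0.5) contributes a regular 8-gon of circumradius 11.5; Taking the first minus the rest: starting from the 22×11 cube, the r=11.5 cylinder at (-4, 0.5) partially overlaps it — only the 54.53 mm² overlap (of its 374.06 mm²) is removed, clipping the outline — 1 connected region. Overall, the cross-section is a single solid region. The nearest boundary edge runs (0.00, 11.00)→(22.00, 11.00); distance from the point to it = 4.20 mm. The point is inside the cross-section and 4.20 mm from the nearest boundary — more than the 1.2 mm shell width (3 × 0.4), so it's in the infill interior.

infill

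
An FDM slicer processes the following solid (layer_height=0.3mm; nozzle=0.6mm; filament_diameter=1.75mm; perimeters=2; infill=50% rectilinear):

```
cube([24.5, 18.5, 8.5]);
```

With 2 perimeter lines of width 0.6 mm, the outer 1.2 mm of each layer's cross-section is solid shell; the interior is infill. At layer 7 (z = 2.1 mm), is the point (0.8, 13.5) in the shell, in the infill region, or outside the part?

At z = 2.1 mm: the cube is present — its section is the full 24.5×18.5 rectangle. Overall, the cross-section is a single solid region. The nearest boundary edge runs (0.00, 18.50)→(0.00, 0.00); distance from the point to it = 0.80 mm. The point is inside the cross-section, 0.80 mm from the nearest boundary — within the 1.2 mm shell band (2 × 0.6).

shell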